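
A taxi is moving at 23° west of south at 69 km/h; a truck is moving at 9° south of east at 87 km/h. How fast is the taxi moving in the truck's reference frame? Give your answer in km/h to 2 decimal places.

123.43 km/h

Taking east as x and north as y: taxi velocity = (-26.960, -63.515) km/h; truck velocity = (85.929, -13.610) km/h.
Velocity of taxi relative to truck = (-26.960, -63.515) − (85.929, -13.610) = (-112.889, -49.905) km/h.
Magnitude = |(-112.889, -49.905)| = 123.428 km/h.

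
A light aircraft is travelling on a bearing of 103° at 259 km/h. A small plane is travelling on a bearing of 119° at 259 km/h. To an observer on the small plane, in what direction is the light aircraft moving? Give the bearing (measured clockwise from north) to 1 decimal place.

Taking east as x and north as y: light aircraft velocity = (252.362, -58.262) km/h; small plane velocity = (226.527, -125.566) km/h.
Velocity of light aircraft relative to small plane = (252.362, -58.262) − (226.527, -125.566) = (25.835, 67.303) km/h.
Bearing = atan2(25.84, 67.30) = 21.00° clockwise from north.

021.0°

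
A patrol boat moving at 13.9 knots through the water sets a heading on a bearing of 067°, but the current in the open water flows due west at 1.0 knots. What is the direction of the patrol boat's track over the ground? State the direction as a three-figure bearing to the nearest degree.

Taking east as x and north as y: velocity relative to the water = (12.795, 5.431) knots; the water relative to ground = (-1.000, 0.000) knots.
Velocity relative to ground = (12.795, 5.431) + (-1.000, 0.000) = (11.795, 5.431) knots.
Bearing = atan2(11.80, 5.43) = 65.28° clockwise from north.

065°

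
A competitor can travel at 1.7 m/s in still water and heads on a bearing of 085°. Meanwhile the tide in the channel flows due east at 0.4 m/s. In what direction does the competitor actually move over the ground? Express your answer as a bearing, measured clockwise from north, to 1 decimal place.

Taking east as x and north as y: velocity relative to the water = (1.694, 0.148) m/s; the water relative to ground = (0.400, 0.000) m/s.
Velocity relative to ground = (1.694, 0.148) + (0.400, 0.000) = (2.094, 0.148) m/s.
Bearing = atan2(2.09, 0.15) = 85.95° clockwise from north.

086.0°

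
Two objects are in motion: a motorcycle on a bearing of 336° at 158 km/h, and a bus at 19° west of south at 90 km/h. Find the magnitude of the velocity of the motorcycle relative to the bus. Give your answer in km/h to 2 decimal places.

Taking east as x and north as y: motorcycle velocity = (-64.264, 144.340) km/h; bus velocity = (-29.301, -85.097) km/h.
Velocity of motorcycle relative to bus = (-64.264, 144.340) − (-29.301, -85.097) = (-34.963, 229.437) km/h.
Magnitude = |(-34.963, 229.437)| = 232.086 km/h.

232.09 km/h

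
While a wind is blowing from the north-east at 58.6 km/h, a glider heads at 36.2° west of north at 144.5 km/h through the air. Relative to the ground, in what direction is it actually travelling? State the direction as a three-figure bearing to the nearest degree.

301°

Taking east as x and north as y: velocity relative to the air = (-85.343, 116.606) km/h; the air relative to ground = (-41.436, -41.436) km/h.
Velocity relative to ground = (-85.343, 116.606) + (-41.436, -41.436) = (-126.779, 75.169) km/h.
Bearing = atan2(-126.78, 75.17) = 300.66° clockwise from north.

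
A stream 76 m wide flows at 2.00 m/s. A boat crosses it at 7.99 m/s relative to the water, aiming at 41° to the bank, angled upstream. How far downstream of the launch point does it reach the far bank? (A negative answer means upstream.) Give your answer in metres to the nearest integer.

-58 m

Perpendicular speed = 5.242 m/s; crossing time = 76 / 5.242 = 14.499 s.
Net downstream speed = -4.030 m/s.
Drift = -4.030 × 14.499 = -58.431 m (upstream).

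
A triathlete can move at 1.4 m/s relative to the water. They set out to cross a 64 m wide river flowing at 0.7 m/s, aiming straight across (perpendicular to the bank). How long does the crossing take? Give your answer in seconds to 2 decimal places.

The component of the triathlete's velocity perpendicular to the bank is 1.4 m/s.
The current is parallel to the bank, so it does not affect the crossing time.
Time = 64 / 1.400 = 45.714 s.

45.71 s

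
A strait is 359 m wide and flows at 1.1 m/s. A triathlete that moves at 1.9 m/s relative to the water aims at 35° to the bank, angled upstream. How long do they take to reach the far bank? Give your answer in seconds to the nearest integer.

329 s

The component of the triathlete's velocity perpendicular to the bank is 1.9 × sin 35° = 1.090 m/s.
Only the cross-stream component determines the crossing time; the current contributes nothing perpendicular to the bank.
Time = 359 / 1.090 = 329.420 s.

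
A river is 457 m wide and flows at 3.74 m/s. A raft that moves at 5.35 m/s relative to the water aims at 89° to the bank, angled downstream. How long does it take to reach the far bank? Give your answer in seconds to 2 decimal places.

The component of the raft's velocity perpendicular to the bank is 5.35 × sin 89° = 5.349 m/s.
The flow acts along the bank and has no component across it.
Time = 457 / 5.349 = 85.434 s.

85.43 s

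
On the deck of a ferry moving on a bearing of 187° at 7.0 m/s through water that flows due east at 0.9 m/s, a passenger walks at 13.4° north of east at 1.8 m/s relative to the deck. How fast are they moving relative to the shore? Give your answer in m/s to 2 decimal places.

In east/north components (m/s): passenger relative to ferry = (1.751, 0.417); ferry relative to water = (-0.853, -6.948); water relative to ground = (0.900, 0.000).
Sum = (1.798, -6.531) m/s.
Speed = |(1.798, -6.531)| = 6.774 m/s.

6.77 m/s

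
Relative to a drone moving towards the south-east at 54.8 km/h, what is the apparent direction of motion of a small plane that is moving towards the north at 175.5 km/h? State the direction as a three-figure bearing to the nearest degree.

350°

Taking east as x and north as y: small plane velocity = (0.000, 175.500) km/h; drone velocity = (38.749, -38.749) km/h.
Velocity of small plane relative to drone = (0.000, 175.500) − (38.749, -38.749) = (-38.749, 214.249) km/h.
Bearing = atan2(-38.75, 214.25) = 349.75° clockwise from north.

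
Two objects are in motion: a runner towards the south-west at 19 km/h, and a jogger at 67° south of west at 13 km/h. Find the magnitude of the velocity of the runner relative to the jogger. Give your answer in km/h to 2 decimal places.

Taking east as x and north as y: runner velocity = (-13.435, -13.435) km/h; jogger velocity = (-5.080, -11.967) km/h.
Velocity of runner relative to jogger = (-13.435, -13.435) − (-5.080, -11.967) = (-8.356, -1.468) km/h.
Magnitude = |(-8.356, -1.468)| = 8.484 km/h.

8.48 km/h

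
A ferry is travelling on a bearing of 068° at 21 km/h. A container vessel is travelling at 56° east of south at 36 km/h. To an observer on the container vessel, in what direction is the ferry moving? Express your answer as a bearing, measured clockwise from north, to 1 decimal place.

Taking east as x and north as y: ferry velocity = (19.471, 7.867) km/h; container vessel velocity = (29.845, -20.131) km/h.
Velocity of ferry relative to container vessel = (19.471, 7.867) − (29.845, -20.131) = (-10.374, 27.998) km/h.
Bearing = atan2(-10.37, 28.00) = 339.67° clockwise from north.

339.7°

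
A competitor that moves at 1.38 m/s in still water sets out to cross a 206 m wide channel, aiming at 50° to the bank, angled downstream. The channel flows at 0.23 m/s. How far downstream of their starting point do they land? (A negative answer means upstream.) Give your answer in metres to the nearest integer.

218 m

Perpendicular speed = 1.057 m/s; crossing time = 206 / 1.057 = 194.865 s.
Net downstream speed = 1.117 m/s.
Drift = 1.117 × 194.865 = 217.674 m (downstream).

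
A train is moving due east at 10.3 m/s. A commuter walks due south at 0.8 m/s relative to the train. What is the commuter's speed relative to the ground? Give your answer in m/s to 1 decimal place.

10.3 m/s

Taking east as x and north as y: train velocity = (10.300, 0.000) m/s; commuter velocity relative to train = (0.000, -0.800) m/s.
Velocity relative to ground = (10.300, 0.000) + (0.000, -0.800) = (10.300, -0.800) m/s.
Speed = |(10.300, -0.800)| = 10.331 m/s.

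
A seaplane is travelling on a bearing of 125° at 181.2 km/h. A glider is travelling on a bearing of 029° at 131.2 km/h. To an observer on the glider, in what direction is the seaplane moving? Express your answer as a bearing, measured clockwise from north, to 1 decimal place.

158.8°

Taking east as x and north as y: seaplane velocity = (148.430, -103.932) km/h; glider velocity = (63.607, 114.750) km/h.
Velocity of seaplane relative to glider = (148.430, -103.932) − (63.607, 114.750) = (84.823, -218.682) km/h.
Bearing = atan2(84.82, -218.68) = 158.80° clockwise from north.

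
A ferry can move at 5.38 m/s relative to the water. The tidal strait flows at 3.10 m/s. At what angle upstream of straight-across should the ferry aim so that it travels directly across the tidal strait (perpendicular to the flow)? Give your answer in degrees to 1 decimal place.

To cancel the current, the upstream component of the ferry's velocity must equal the flow: 5.38 sin θ = 3.10.
sin θ = 3.10 / 5.38 = 0.5762.
θ = arcsin(0.5762) = 35.184°.

35.2°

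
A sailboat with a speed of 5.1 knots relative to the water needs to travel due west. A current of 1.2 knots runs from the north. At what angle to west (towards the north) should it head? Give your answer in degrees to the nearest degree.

14°

The current pushes perpendicular to the desired track; the heading must have a component into the current equal to 1.2 knots: 5.1 sin θ = 1.2.
sin θ = 0.2353, so θ = 13.609°.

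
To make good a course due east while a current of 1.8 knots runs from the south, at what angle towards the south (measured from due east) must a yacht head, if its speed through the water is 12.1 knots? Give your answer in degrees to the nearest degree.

9°

The current pushes perpendicular to the desired track; the heading must have a component into the current equal to 1.8 knots: 12.1 sin θ = 1.8.
sin θ = 0.1488, so θ = 8.555°.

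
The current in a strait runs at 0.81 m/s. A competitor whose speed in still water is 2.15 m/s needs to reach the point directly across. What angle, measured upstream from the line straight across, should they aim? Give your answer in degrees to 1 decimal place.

22.1°

To cancel the current, the upstream component of the competitor's velocity must equal the flow: 2.15 sin θ = 0.81.
sin θ = 0.81 / 2.15 = 0.3767.
θ = arcsin(0.3767) = 22.132°.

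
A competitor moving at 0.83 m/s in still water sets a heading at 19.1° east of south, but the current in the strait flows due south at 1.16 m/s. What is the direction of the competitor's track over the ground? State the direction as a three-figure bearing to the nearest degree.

172°

Taking east as x and north as y: velocity relative to the water = (0.272, -0.784) m/s; the water relative to ground = (0.000, -1.160) m/s.
Velocity relative to ground = (0.272, -0.784) + (0.000, -1.160) = (0.272, -1.944) m/s.
Bearing = atan2(0.27, -1.94) = 172.05° clockwise from north.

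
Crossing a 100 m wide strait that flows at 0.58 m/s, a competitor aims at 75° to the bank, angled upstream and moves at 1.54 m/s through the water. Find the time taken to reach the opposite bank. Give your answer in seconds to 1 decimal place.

The component of the competitor's velocity perpendicular to the bank is 1.54 × sin 75° = 1.488 m/s.
The current is parallel to the bank, so it does not affect the crossing time.
Time = 100 / 1.488 = 67.226 s.

67.2 s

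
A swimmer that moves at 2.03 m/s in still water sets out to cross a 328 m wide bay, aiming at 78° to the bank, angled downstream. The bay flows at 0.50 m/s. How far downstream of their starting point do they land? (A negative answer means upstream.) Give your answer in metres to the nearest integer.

Perpendicular speed = 1.986 m/s; crossing time = 328 / 1.986 = 165.186 s.
Net downstream speed = 0.922 m/s.
Drift = 0.922 × 165.186 = 152.312 m (downstream).

152 m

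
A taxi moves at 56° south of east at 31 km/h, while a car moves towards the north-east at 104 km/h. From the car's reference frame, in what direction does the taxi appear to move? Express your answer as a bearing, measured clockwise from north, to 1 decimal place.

Taking east as x and north as y: taxi velocity = (17.335, -25.700) km/h; car velocity = (73.539, 73.539) km/h.
Velocity of taxi relative to car = (17.335, -25.700) − (73.539, 73.539) = (-56.204, -99.239) km/h.
Bearing = atan2(-56.20, -99.24) = 209.53° clockwise from north.

209.5°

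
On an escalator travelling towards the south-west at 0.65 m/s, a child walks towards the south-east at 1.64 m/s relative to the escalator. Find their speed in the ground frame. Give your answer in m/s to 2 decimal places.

1.76 m/s

Taking east as x and north as y: escalator velocity = (-0.460, -0.460) m/s; child velocity relative to escalator = (1.160, -1.160) m/s.
Velocity relative to ground = (-0.460, -0.460) + (1.160, -1.160) = (0.700, -1.619) m/s.
Speed = |(0.700, -1.619)| = 1.764 m/s.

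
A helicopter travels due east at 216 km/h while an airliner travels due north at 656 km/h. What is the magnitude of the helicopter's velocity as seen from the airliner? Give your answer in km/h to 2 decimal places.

690.65 km/h

Taking east as x and north as y: helicopter velocity = (216.000, 0.000) km/h; airliner velocity = (0.000, 656.000) km/h.
Velocity of helicopter relative to airliner = (216.000, 0.000) − (0.000, 656.000) = (216.000, -656.000) km/h.
Magnitude = |(216.000, -656.000)| = 690.646 km/h.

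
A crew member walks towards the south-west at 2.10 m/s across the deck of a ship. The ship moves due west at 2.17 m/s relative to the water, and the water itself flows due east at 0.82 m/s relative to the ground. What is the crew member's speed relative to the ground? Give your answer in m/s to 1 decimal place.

3.2 m/s

In east/north components (m/s): crew member relative to ship = (-1.485, -1.485); ship relative to water = (-2.170, 0.000); water relative to ground = (0.820, 0.000).
Sum = (-2.835, -1.485) m/s.
Speed = |(-2.835, -1.485)| = 3.200 m/s.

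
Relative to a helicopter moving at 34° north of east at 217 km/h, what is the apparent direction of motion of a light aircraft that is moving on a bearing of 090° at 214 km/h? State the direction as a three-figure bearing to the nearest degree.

Taking east as x and north as y: light aircraft velocity = (214.000, 0.000) km/h; helicopter velocity = (179.901, 121.345) km/h.
Velocity of light aircraft relative to helicopter = (214.000, 0.000) − (179.901, 121.345) = (34.099, -121.345) km/h.
Bearing = atan2(34.10, -121.34) = 164.30° clockwise from north.

164°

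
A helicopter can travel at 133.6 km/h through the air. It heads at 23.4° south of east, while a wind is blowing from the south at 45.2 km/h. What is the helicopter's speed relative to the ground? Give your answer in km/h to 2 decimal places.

122.86 km/h

Taking east as x and north as y: velocity relative to the air = (122.612, -53.059) km/h; the air relative to ground = (0.000, 45.200) km/h.
Velocity relative to ground = (122.612, -53.059) + (0.000, 45.200) = (122.612, -7.859) km/h.
Speed = |(122.612, -7.859)| = 122.864 km/h.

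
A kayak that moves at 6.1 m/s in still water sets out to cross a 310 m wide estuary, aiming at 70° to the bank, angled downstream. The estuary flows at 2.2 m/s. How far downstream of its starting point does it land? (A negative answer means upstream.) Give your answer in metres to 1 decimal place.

Perpendicular speed = 5.732 m/s; crossing time = 310 / 5.732 = 54.081 s.
Net downstream speed = 4.286 m/s.
Drift = 4.286 × 54.081 = 231.809 m (downstream).

231.8 m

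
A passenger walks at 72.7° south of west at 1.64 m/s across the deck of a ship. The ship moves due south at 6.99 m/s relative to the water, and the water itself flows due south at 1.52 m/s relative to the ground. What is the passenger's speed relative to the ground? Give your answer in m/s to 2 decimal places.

10.09 m/s

In east/north components (m/s): passenger relative to ship = (-0.488, -1.566); ship relative to water = (0.000, -6.990); water relative to ground = (0.000, -1.520).
Sum = (-0.488, -10.076) m/s.
Speed = |(-0.488, -10.076)| = 10.088 m/s.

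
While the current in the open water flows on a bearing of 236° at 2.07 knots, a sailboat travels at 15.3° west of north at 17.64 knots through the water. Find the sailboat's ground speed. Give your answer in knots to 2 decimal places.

Taking east as x and north as y: velocity relative to the water = (-4.655, 17.015) knots; the water relative to ground = (-1.716, -1.158) knots.
Velocity relative to ground = (-4.655, 17.015) + (-1.716, -1.158) = (-6.371, 15.857) knots.
Speed = |(-6.371, 15.857)| = 17.089 knots.

17.09 knots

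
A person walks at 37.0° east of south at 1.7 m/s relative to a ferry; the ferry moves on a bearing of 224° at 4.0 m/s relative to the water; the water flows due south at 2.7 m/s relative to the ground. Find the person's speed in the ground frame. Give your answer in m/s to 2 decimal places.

7.15 m/s

In east/north components (m/s): person relative to ferry = (1.023, -1.358); ferry relative to water = (-2.779, -2.877); water relative to ground = (0.000, -2.700).
Sum = (-1.756, -6.935) m/s.
Speed = |(-1.756, -6.935)| = 7.154 m/s.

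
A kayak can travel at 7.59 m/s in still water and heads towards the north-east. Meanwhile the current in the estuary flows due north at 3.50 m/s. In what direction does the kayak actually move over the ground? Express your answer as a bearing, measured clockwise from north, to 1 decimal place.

031.2°

Taking east as x and north as y: velocity relative to the water = (5.367, 5.367) m/s; the water relative to ground = (0.000, 3.500) m/s.
Velocity relative to ground = (5.367, 5.367) + (0.000, 3.500) = (5.367, 8.867) m/s.
Bearing = atan2(5.37, 8.87) = 31.19° clockwise from north.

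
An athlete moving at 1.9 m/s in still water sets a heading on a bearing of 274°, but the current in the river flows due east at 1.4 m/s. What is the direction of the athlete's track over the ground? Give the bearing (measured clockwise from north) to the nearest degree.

Taking east as x and north as y: velocity relative to the water = (-1.895, 0.133) m/s; the water relative to ground = (1.400, 0.000) m/s.
Velocity relative to ground = (-1.895, 0.133) + (1.400, 0.000) = (-0.495, 0.133) m/s.
Bearing = atan2(-0.50, 0.13) = 284.98° clockwise from north.

285°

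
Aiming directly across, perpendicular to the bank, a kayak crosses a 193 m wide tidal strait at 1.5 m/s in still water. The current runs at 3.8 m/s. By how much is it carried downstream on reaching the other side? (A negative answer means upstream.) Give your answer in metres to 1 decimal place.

Perpendicular speed = 1.500 m/s; crossing time = 193 / 1.500 = 128.667 s.
Net downstream speed = 3.800 m/s.
Drift = 3.800 × 128.667 = 488.933 m (downstream).

488.9 m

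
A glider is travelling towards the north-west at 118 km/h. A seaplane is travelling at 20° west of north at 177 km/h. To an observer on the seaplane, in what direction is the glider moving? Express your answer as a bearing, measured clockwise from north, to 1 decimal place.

Taking east as x and north as y: glider velocity = (-83.439, 83.439) km/h; seaplane velocity = (-60.538, 166.326) km/h.
Velocity of glider relative to seaplane = (-83.439, 83.439) − (-60.538, 166.326) = (-22.901, -82.887) km/h.
Bearing = atan2(-22.90, -82.89) = 195.45° clockwise from north.

195.4°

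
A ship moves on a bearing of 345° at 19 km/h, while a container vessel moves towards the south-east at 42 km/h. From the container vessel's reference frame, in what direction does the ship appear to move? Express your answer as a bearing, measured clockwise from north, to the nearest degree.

Taking east as x and north as y: ship velocity = (-4.918, 18.353) km/h; container vessel velocity = (29.698, -29.698) km/h.
Velocity of ship relative to container vessel = (-4.918, 18.353) − (29.698, -29.698) = (-34.616, 48.051) km/h.
Bearing = atan2(-34.62, 48.05) = 324.23° clockwise from north.

324°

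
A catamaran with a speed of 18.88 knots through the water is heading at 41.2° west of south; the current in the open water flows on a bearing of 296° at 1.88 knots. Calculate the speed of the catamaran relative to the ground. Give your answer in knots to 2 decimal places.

19.46 knots

Taking east as x and north as y: velocity relative to the water = (-12.436, -14.206) knots; the water relative to ground = (-1.690, 0.824) knots.
Velocity relative to ground = (-12.436, -14.206) + (-1.690, 0.824) = (-14.126, -13.381) knots.
Speed = |(-14.126, -13.381)| = 19.458 knots.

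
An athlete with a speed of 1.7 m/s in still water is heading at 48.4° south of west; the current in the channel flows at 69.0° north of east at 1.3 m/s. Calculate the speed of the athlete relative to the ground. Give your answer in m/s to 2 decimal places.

Taking east as x and north as y: velocity relative to the water = (-1.129, -1.271) m/s; the water relative to ground = (0.466, 1.214) m/s.
Velocity relative to ground = (-1.129, -1.271) + (0.466, 1.214) = (-0.663, -0.058) m/s.
Speed = |(-0.663, -0.058)| = 0.665 m/s.

0.67 m/s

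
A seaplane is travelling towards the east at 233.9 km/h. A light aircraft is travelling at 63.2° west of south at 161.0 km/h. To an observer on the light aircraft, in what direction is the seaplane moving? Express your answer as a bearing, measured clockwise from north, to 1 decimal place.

079.1°

Taking east as x and north as y: seaplane velocity = (233.900, 0.000) km/h; light aircraft velocity = (-143.706, -72.591) km/h.
Velocity of seaplane relative to light aircraft = (233.900, 0.000) − (-143.706, -72.591) = (377.606, 72.591) km/h.
Bearing = atan2(377.61, 72.59) = 79.12° clockwise from north.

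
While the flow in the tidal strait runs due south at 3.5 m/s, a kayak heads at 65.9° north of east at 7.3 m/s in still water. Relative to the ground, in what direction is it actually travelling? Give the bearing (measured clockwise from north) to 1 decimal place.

Taking east as x and north as y: velocity relative to the water = (2.981, 6.664) m/s; the water relative to ground = (0.000, -3.500) m/s.
Velocity relative to ground = (2.981, 6.664) + (0.000, -3.500) = (2.981, 3.164) m/s.
Bearing = atan2(2.98, 3.16) = 43.30° clockwise from north.

043.3°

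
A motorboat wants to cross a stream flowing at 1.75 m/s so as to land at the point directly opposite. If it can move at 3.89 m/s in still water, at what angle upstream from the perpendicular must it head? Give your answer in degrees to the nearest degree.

27°

To cancel the current, the upstream component of the motorboat's velocity must equal the flow: 3.89 sin θ = 1.75.
sin θ = 1.75 / 3.89 = 0.4499.
θ = arcsin(0.4499) = 26.735°.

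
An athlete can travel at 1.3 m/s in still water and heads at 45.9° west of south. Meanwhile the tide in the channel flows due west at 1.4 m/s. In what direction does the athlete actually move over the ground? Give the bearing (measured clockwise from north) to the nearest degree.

Taking east as x and north as y: velocity relative to the water = (-0.934, -0.905) m/s; the water relative to ground = (-1.400, 0.000) m/s.
Velocity relative to ground = (-0.934, -0.905) + (-1.400, 0.000) = (-2.334, -0.905) m/s.
Bearing = atan2(-2.33, -0.90) = 248.81° clockwise from north.

249°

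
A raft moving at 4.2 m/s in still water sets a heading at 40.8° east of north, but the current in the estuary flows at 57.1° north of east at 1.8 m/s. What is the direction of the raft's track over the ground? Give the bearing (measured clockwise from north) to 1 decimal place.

Taking east as x and north as y: velocity relative to the water = (2.744, 3.179) m/s; the water relative to ground = (0.978, 1.511) m/s.
Velocity relative to ground = (2.744, 3.179) + (0.978, 1.511) = (3.722, 4.691) m/s.
Bearing = atan2(3.72, 4.69) = 38.43° clockwise from north.

038.4°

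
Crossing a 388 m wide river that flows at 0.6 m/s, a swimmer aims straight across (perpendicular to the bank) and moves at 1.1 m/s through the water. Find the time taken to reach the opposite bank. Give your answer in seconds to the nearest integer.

The component of the swimmer's velocity perpendicular to the bank is 1.1 m/s.
Only the cross-stream component determines the crossing time; the current contributes nothing perpendicular to the bank.
Time = 388 / 1.100 = 352.727 s.

353 s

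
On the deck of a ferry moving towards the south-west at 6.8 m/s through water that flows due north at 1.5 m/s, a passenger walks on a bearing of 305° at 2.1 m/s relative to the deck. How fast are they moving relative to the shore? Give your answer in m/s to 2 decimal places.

In east/north components (m/s): passenger relative to ferry = (-1.720, 1.205); ferry relative to water = (-4.808, -4.808); water relative to ground = (0.000, 1.500).
Sum = (-6.529, -2.104) m/s.
Speed = |(-6.529, -2.104)| = 6.859 m/s.

6.86 m/s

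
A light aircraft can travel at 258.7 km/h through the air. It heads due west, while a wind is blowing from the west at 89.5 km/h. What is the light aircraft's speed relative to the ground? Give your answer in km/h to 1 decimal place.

Taking east as x and north as y: velocity relative to the air = (-258.700, 0.000) km/h; the air relative to ground = (89.500, 0.000) km/h.
Velocity relative to ground = (-258.700, 0.000) + (89.500, 0.000) = (-169.200, 0.000) km/h.
Speed = |(-169.200, 0.000)| = 169.200 km/h.

169.2 km/h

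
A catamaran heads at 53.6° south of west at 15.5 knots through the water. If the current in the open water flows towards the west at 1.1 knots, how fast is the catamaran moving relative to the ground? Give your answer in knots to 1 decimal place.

Taking east as x and north as y: velocity relative to the water = (-9.198, -12.476) knots; the water relative to ground = (-1.100, 0.000) knots.
Velocity relative to ground = (-9.198, -12.476) + (-1.100, 0.000) = (-10.298, -12.476) knots.
Speed = |(-10.298, -12.476)| = 16.177 knots.

16.2 knots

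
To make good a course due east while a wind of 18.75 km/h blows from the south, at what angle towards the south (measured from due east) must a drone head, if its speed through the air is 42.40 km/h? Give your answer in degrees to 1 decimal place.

The wind pushes perpendicular to the desired track; the heading must have a component into the wind equal to 18.75 km/h: 42.40 sin θ = 18.75.
sin θ = 0.4422, so θ = 26.245°.

26.2°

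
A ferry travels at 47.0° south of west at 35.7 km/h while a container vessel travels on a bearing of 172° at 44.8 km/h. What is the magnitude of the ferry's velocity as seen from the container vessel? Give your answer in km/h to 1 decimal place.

Taking east as x and north as y: ferry velocity = (-24.347, -26.109) km/h; container vessel velocity = (6.235, -44.364) km/h.
Velocity of ferry relative to container vessel = (-24.347, -26.109) − (6.235, -44.364) = (-30.582, 18.255) km/h.
Magnitude = |(-30.582, 18.255)| = 35.616 km/h.

35.6 km/h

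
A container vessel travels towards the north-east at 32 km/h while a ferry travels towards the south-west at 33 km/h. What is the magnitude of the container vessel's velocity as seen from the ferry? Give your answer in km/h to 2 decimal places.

Taking east as x and north as y: container vessel velocity = (22.627, 22.627) km/h; ferry velocity = (-23.335, -23.335) km/h.
Velocity of container vessel relative to ferry = (22.627, 22.627) − (-23.335, -23.335) = (45.962, 45.962) km/h.
Magnitude = |(45.962, 45.962)| = 65.000 km/h.

65.00 km/h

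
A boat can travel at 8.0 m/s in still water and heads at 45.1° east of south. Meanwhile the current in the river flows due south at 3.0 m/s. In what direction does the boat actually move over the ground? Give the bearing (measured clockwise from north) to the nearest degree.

147°

Taking east as x and north as y: velocity relative to the water = (5.667, -5.647) m/s; the water relative to ground = (0.000, -3.000) m/s.
Velocity relative to ground = (5.667, -5.647) + (0.000, -3.000) = (5.667, -8.647) m/s.
Bearing = atan2(5.67, -8.65) = 146.76° clockwise from north.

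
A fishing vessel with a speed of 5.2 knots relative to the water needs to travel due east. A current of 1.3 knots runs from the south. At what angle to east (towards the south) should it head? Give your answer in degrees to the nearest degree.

14°

The current pushes perpendicular to the desired track; the heading must have a component into the current equal to 1.3 knots: 5.2 sin θ = 1.3.
sin θ = 0.2500, so θ = 14.478°.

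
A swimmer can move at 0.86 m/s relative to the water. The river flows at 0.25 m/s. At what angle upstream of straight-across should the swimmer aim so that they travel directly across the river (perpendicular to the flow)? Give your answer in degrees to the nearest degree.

17°

To cancel the current, the upstream component of the swimmer's velocity must equal the flow: 0.86 sin θ = 0.25.
sin θ = 0.25 / 0.86 = 0.2907.
θ = arcsin(0.2907) = 16.900°.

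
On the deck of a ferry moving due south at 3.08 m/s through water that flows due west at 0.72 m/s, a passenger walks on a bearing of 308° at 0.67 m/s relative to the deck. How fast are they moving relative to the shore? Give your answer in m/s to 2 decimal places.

2.94 m/s

In east/north components (m/s): passenger relative to ferry = (-0.528, 0.412); ferry relative to water = (0.000, -3.080); water relative to ground = (-0.720, 0.000).
Sum = (-1.248, -2.668) m/s.
Speed = |(-1.248, -2.668)| = 2.945 m/s.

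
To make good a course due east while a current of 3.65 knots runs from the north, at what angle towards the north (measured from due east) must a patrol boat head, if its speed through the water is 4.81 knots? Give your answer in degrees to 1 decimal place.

49.4°

The current pushes perpendicular to the desired track; the heading must have a component into the current equal to 3.65 knots: 4.81 sin θ = 3.65.
sin θ = 0.7588, so θ = 49.362°.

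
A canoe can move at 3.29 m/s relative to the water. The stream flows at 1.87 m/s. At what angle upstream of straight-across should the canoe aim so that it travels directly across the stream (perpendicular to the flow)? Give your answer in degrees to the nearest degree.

To cancel the current, the upstream component of the canoe's velocity must equal the flow: 3.29 sin θ = 1.87.
sin θ = 1.87 / 3.29 = 0.5684.
θ = arcsin(0.5684) = 34.638°.

35°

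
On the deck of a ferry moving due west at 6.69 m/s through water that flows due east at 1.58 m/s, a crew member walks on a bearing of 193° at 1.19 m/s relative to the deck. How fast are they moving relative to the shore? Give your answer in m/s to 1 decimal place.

In east/north components (m/s): crew member relative to ferry = (-0.268, -1.160); ferry relative to water = (-6.690, 0.000); water relative to ground = (1.580, 0.000).
Sum = (-5.378, -1.160) m/s.
Speed = |(-5.378, -1.160)| = 5.501 m/s.

5.5 m/s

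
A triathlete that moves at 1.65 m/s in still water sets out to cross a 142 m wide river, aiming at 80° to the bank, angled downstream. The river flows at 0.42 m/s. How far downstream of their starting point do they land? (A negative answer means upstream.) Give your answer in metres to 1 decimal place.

Perpendicular speed = 1.625 m/s; crossing time = 142 / 1.625 = 87.388 s.
Net downstream speed = 0.707 m/s.
Drift = 0.707 × 87.388 = 61.741 m (downstream).

61.7 m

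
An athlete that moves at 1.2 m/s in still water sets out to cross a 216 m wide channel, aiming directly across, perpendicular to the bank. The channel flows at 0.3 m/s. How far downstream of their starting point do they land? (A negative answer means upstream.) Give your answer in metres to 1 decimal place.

54.0 m

Perpendicular speed = 1.200 m/s; crossing time = 216 / 1.200 = 180.000 s.
Net downstream speed = 0.300 m/s.
Drift = 0.300 × 180.000 = 54.000 m (downstream).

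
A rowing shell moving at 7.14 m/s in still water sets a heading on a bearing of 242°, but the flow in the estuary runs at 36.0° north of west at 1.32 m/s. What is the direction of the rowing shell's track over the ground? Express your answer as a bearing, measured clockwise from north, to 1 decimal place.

Taking east as x and north as y: velocity relative to the water = (-6.304, -3.352) m/s; the water relative to ground = (-1.068, 0.776) m/s.
Velocity relative to ground = (-6.304, -3.352) + (-1.068, 0.776) = (-7.372, -2.576) m/s.
Bearing = atan2(-7.37, -2.58) = 250.74° clockwise from north.

250.7°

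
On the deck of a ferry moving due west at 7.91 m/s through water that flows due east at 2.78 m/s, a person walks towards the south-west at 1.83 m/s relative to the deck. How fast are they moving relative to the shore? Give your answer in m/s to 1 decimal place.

6.6 m/s

In east/north components (m/s): person relative to ferry = (-1.294, -1.294); ferry relative to water = (-7.910, 0.000); water relative to ground = (2.780, 0.000).
Sum = (-6.424, -1.294) m/s.
Speed = |(-6.424, -1.294)| = 6.553 m/s.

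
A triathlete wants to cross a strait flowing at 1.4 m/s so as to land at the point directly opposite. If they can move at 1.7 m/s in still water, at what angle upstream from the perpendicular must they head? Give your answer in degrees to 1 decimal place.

To cancel the current, the upstream component of the triathlete's velocity must equal the flow: 1.7 sin θ = 1.4.
sin θ = 1.4 / 1.7 = 0.8235.
θ = arcsin(0.8235) = 55.440°.

55.4°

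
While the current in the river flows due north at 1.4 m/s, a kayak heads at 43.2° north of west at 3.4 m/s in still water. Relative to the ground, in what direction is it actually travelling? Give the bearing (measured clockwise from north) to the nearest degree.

326°

Taking east as x and north as y: velocity relative to the water = (-2.478, 2.327) m/s; the water relative to ground = (0.000, 1.400) m/s.
Velocity relative to ground = (-2.478, 2.327) + (0.000, 1.400) = (-2.478, 3.727) m/s.
Bearing = atan2(-2.48, 3.73) = 326.38° clockwise from north.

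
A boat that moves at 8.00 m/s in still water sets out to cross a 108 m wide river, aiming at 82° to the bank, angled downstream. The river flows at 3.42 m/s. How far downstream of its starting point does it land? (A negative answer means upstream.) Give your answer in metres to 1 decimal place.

Perpendicular speed = 7.922 m/s; crossing time = 108 / 7.922 = 13.633 s.
Net downstream speed = 4.533 m/s.
Drift = 4.533 × 13.633 = 61.802 m (downstream).

61.8 m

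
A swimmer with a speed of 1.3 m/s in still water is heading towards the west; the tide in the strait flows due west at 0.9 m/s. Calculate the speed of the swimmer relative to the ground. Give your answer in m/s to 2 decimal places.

Taking east as x and north as y: velocity relative to the water = (-1.300, 0.000) m/s; the water relative to ground = (-0.900, 0.000) m/s.
Velocity relative to ground = (-1.300, 0.000) + (-0.900, 0.000) = (-2.200, 0.000) m/s.
Speed = |(-2.200, 0.000)| = 2.200 m/s.

2.20 m/s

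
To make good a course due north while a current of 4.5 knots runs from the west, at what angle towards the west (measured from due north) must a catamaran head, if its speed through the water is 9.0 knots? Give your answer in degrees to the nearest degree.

The current pushes perpendicular to the desired track; the heading must have a component into the current equal to 4.5 knots: 9.0 sin θ = 4.5.
sin θ = 0.5000, so θ = 30.000°.

30°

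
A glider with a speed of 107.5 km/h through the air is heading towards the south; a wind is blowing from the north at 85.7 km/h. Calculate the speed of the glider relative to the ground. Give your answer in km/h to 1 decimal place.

Taking east as x and north as y: velocity relative to the air = (0.000, -107.500) km/h; the air relative to ground = (0.000, -85.700) km/h.
Velocity relative to ground = (0.000, -107.500) + (0.000, -85.700) = (0.000, -193.200) km/h.
Speed = |(0.000, -193.200)| = 193.200 km/h.

193.2 km/h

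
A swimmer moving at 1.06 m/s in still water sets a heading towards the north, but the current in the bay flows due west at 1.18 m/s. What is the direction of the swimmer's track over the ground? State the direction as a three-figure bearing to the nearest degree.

312°

Taking east as x and north as y: velocity relative to the water = (0.000, 1.060) m/s; the water relative to ground = (-1.180, 0.000) m/s.
Velocity relative to ground = (0.000, 1.060) + (-1.180, 0.000) = (-1.180, 1.060) m/s.
Bearing = atan2(-1.18, 1.06) = 311.93° clockwise from north.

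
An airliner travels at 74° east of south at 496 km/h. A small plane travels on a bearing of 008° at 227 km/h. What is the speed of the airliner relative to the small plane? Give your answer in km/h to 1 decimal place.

573.5 km/h

Taking east as x and north as y: airliner velocity = (476.786, -136.716) km/h; small plane velocity = (31.592, 224.791) km/h.
Velocity of airliner relative to small plane = (476.786, -136.716) − (31.592, 224.791) = (445.194, -361.507) km/h.
Magnitude = |(445.194, -361.507)| = 573.485 km/h.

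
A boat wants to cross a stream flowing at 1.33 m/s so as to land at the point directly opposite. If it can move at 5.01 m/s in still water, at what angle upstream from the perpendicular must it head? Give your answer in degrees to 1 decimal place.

To cancel the current, the upstream component of the boat's velocity must equal the flow: 5.01 sin θ = 1.33.
sin θ = 1.33 / 5.01 = 0.2655.
θ = arcsin(0.2655) = 15.395°.

15.4°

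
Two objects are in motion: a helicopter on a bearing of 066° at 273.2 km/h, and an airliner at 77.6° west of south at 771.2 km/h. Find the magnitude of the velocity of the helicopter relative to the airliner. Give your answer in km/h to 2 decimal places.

1040.27 km/h

Taking east as x and north as y: helicopter velocity = (249.581, 111.120) km/h; airliner velocity = (-753.210, -165.604) km/h.
Velocity of helicopter relative to airliner = (249.581, 111.120) − (-753.210, -165.604) = (1002.790, 276.724) km/h.
Magnitude = |(1002.790, 276.724)| = 1040.271 km/h.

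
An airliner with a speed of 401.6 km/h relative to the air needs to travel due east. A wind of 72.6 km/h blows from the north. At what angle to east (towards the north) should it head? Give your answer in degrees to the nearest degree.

10°

The wind pushes perpendicular to the desired track; the heading must have a component into the wind equal to 72.6 km/h: 401.6 sin θ = 72.6.
sin θ = 0.1808, so θ = 10.415°.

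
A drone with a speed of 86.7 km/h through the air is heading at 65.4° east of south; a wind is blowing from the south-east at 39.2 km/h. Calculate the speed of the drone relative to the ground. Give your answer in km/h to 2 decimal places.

51.79 km/h

Taking east as x and north as y: velocity relative to the air = (78.831, -36.092) km/h; the air relative to ground = (-27.719, 27.719) km/h.
Velocity relative to ground = (78.831, -36.092) + (-27.719, 27.719) = (51.112, -8.373) km/h.
Speed = |(51.112, -8.373)| = 51.793 km/h.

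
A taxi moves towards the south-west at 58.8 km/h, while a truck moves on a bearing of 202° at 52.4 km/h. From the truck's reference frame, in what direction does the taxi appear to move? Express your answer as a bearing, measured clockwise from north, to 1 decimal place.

287.7°

Taking east as x and north as y: taxi velocity = (-41.578, -41.578) km/h; truck velocity = (-19.629, -48.584) km/h.
Velocity of taxi relative to truck = (-41.578, -41.578) − (-19.629, -48.584) = (-21.948, 7.007) km/h.
Bearing = atan2(-21.95, 7.01) = 287.70° clockwise from north.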